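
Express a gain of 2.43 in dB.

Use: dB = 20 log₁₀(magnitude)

dB = 20 log₁₀(2.43) = 7.7 dB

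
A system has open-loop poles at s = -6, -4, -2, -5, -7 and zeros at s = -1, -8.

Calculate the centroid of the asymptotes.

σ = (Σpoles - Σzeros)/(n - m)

σ = (Σpoles - Σzeros)/(n - m) = (-24 - (-9))/(5 - 2) = -15/3 = -5.0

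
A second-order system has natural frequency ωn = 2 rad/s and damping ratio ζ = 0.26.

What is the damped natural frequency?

ωd = ωn√(1 - ζ²) = 2√(1 - 0.26²) = 1.93 rad/s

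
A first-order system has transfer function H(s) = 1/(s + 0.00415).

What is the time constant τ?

For H(s) = 1/(s + 1/τ), the pole is at -1/τ = -0.00415, so τ = 1/0.00415 = 241 s.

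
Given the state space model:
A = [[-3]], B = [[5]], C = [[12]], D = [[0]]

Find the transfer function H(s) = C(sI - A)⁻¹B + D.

(sI - A)⁻¹ = 1/(s + 3). H(s) = 12 × 5/(s + 3) + 0 = 60/(s + 3).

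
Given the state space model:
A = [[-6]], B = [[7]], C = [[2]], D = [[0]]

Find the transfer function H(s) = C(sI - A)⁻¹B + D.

(sI - A)⁻¹ = 1/(s + 6). H(s) = 2 × 7/(s + 6) + 0 = 14/(s + 6).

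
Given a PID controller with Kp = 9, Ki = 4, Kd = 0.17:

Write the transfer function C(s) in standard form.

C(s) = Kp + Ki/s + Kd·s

Substituting values: C(s) = 9 + 4/s + 0.17s = (0.17s² + 9s + 4)/s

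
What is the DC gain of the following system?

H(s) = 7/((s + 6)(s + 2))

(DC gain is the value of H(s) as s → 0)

DC gain = H(0) = 7/(6 × 2) = 7/12 = 0.5833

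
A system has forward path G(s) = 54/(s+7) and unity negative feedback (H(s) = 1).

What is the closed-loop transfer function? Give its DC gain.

T(s) = G/(1+GH) = [54/(s+7)] / [1 + 54/(s+7)] = 54/(s+7+54) = 54/(s+61). DC gain = 54/61 = 0.8852.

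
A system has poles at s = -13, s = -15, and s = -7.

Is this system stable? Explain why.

All poles are in the left half-plane. System is stable.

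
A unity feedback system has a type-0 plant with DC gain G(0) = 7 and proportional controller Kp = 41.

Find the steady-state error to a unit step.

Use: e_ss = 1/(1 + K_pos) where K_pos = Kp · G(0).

K_pos = Kp · G(0) = 41 × 7 = 287. e_ss = 1/(1 + 287) = 0.0035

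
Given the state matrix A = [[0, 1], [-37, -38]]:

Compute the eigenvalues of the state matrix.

det(A - λI) = λ² - (-38)λ + 37 = (λ - (-1))(λ - (-37)). Eigenvalues: -1, -37.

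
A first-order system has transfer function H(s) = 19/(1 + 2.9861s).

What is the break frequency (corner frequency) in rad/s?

Corner frequency = 1/τ = 1/2.9861 = 0.335 rad/s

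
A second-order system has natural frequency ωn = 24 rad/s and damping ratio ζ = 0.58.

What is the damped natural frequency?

ωd = ωn√(1 - ζ²) = 24√(1 - 0.58²) = 19.55 rad/s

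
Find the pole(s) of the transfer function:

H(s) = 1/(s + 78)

Pole is where denominator = 0: s + 78 = 0, so s = -78.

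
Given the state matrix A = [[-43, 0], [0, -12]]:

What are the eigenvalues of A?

For diagonal matrix, eigenvalues are diagonal entries: λ₁ = -43, λ₂ = -12.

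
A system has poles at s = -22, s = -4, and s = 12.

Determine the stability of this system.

Pole(s) at s = 12 are not in the left half-plane. System is unstable.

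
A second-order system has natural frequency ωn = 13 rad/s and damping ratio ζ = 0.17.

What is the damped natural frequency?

ωd = ωn√(1 - ζ²) = 13√(1 - 0.17²) = 12.81 rad/s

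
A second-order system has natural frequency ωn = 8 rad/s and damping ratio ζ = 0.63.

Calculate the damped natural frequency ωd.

ωd = ωn√(1 - ζ²) = 8√(1 - 0.63²) = 6.21 rad/s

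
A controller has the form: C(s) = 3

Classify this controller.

This is a Proportional (P) controller.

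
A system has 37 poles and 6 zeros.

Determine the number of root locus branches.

Root locus has n branches where n = number of poles = 37.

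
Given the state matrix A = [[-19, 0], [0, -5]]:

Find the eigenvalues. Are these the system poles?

For diagonal matrix, eigenvalues are diagonal entries: λ₁ = -19, λ₂ = -5. Eigenvalues of A = system poles.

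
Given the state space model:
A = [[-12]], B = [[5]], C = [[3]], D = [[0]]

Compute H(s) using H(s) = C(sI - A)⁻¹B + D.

(sI - A)⁻¹ = 1/(s + 12). H(s) = 3 × 5/(s + 12) + 0 = 15/(s + 12).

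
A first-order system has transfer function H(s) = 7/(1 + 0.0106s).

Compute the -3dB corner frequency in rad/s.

Corner frequency = 1/τ = 1/0.0106 = 94.34 rad/s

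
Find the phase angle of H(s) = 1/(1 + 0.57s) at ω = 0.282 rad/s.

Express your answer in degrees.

Phase = -arctan(ωτ) = -arctan(0.282 × 0.57) = -9.1°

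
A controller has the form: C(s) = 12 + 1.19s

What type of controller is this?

This is a Proportional-Derivative (PD) controller.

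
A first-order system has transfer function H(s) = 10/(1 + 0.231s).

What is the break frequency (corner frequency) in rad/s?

Corner frequency = 1/τ = 1/0.231 = 4.329 rad/s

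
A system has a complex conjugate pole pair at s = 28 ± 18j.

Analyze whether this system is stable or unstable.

Real part of poles is 28 (> 0, right half-plane). Unstable.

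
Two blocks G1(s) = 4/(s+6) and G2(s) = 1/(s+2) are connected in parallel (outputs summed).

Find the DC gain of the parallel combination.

Parallel: G_eq = G1 + G2. DC gain = G1(0) + G2(0) = 4/6 + 1/2 = 0.6667 + 0.5 = 1.1667.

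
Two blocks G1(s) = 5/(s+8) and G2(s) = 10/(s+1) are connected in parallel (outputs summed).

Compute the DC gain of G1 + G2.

Parallel: G_eq = G1 + G2. DC gain = G1(0) + G2(0) = 5/8 + 10/1 = 0.625 + 10 = 10.625.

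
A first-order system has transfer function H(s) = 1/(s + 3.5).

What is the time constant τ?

For H(s) = 1/(s + 1/τ), the pole is at -1/τ = -3.5, so τ = 1/3.5 = 0.2857 s.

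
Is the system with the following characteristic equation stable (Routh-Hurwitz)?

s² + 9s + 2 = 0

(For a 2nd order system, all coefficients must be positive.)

Coefficients: 1, 9, 2. All positive, so system is stable.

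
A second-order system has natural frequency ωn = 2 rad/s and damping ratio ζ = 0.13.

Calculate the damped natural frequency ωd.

ωd = ωn√(1 - ζ²) = 2√(1 - 0.13²) = 1.98 rad/s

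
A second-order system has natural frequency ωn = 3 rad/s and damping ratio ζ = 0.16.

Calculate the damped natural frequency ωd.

ωd = ωn√(1 - ζ²) = 3√(1 - 0.16²) = 2.96 rad/s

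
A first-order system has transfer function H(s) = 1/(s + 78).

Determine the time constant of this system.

For H(s) = 1/(s + 1/τ), the pole is at -1/τ = -78, so τ = 1/78 = 0.0128 s.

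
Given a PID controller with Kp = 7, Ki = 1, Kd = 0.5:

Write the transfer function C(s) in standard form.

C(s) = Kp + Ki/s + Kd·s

Substituting values: C(s) = 7 + 1/s + 0.5s = (0.5s² + 7s + 1)/s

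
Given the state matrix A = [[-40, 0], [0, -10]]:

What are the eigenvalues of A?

For diagonal matrix, eigenvalues are diagonal entries: λ₁ = -40, λ₂ = -10.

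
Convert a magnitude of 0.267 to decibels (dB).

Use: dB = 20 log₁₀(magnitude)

dB = 20 log₁₀(0.267) = -11.5 dB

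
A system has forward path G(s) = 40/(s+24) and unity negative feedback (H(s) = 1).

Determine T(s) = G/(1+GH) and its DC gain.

T(s) = G/(1+GH) = [40/(s+24)] / [1 + 40/(s+24)] = 40/(s+24+40) = 40/(s+64). DC gain = 40/64 = 0.625.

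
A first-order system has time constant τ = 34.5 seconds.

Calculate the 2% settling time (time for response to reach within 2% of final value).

For first-order system, 2% settling time ≈ 4τ = 4 × 34.5 = 138.0 s.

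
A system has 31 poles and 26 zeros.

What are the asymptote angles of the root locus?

n - m = 31 - 26 = 5. Angles: θk = (2k + 1)·180°/5 = 36°, 108°, 180°, 252°, 324°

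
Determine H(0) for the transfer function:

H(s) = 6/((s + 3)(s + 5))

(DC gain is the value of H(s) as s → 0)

DC gain = H(0) = 6/(3 × 5) = 6/15 = 0.4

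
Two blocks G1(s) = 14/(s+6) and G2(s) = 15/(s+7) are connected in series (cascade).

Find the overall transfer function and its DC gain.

Series: multiply transfer functions. G_eq = 14/(s+6) × 15/(s+7) = 210/((s+6)(s+7)). DC gain = 210/(6×7) = 5.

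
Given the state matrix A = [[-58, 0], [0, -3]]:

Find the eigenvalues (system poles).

For diagonal matrix, eigenvalues are diagonal entries: λ₁ = -58, λ₂ = -3.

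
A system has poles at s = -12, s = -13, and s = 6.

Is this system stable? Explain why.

Pole(s) at s = 6 are not in the left half-plane. System is unstable.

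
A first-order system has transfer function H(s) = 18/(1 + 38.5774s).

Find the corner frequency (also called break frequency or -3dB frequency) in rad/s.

Corner frequency = 1/τ = 1/38.5774 = 0.026 rad/s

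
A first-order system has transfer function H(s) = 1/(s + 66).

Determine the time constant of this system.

For H(s) = 1/(s + 1/τ), the pole is at -1/τ = -66, so τ = 1/66 = 0.0152 s.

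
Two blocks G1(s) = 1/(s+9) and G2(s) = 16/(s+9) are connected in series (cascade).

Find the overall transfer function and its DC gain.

Series: multiply transfer functions. G_eq = 1/(s+9) × 16/(s+9) = 16/((s+9)(s+9)). DC gain = 16/(9×9) = 0.1975.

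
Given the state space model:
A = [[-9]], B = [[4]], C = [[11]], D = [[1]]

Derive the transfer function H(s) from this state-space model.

(sI - A)⁻¹ = 1/(s + 9). H(s) = 11×4/(s + 9) + 1 = (s + 53)/(s + 9).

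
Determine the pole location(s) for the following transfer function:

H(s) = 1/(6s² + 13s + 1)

Discriminant = 13² - 4×6×1 = 169 - 24 = 145 > 0, so two distinct real poles. Using quadratic formula: s = (-13 ± √145)/(2×6) = (-13 ± √145)/12, with √145 ≈ 12.0416. s₁ ≈ -0.0799, s₂ ≈ -2.0868. Poles: s₁ = -0.0799, s₂ = -2.0868.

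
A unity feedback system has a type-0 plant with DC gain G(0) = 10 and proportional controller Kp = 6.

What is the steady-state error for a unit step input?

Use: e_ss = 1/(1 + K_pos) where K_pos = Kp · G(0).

K_pos = Kp · G(0) = 6 × 10 = 60. e_ss = 1/(1 + 60) = 0.0164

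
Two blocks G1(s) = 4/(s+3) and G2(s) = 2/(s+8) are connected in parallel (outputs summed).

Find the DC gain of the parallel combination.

Parallel: G_eq = G1 + G2. DC gain = G1(0) + G2(0) = 4/3 + 2/8 = 1.3333 + 0.25 = 1.5833.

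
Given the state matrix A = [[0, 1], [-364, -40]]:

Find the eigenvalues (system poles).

det(A - λI) = λ² - (-40)λ + 364 = (λ - (-14))(λ - (-26)). Eigenvalues: -14, -26.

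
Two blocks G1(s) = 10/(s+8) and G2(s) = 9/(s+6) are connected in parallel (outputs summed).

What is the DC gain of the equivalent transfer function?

Parallel: G_eq = G1 + G2. DC gain = G1(0) + G2(0) = 10/8 + 9/6 = 1.25 + 1.5 = 2.75.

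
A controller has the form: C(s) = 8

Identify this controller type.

This is a Proportional (P) controller.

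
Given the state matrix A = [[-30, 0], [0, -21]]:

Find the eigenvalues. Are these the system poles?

For diagonal matrix, eigenvalues are diagonal entries: λ₁ = -30, λ₂ = -21. Eigenvalues of A = system poles.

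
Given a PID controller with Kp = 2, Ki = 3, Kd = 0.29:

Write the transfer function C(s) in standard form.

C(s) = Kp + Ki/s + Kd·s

Substituting values: C(s) = 2 + 3/s + 0.29s = (0.29s² + 2s + 3)/s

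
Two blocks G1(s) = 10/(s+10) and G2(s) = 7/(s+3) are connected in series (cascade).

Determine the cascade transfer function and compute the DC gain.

Series: multiply transfer functions. G_eq = 10/(s+10) × 7/(s+3) = 70/((s+10)(s+3)). DC gain = 70/(10×3) = 2.3333.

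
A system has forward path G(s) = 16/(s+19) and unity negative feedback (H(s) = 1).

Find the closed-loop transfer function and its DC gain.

T(s) = G/(1+GH) = [16/(s+19)] / [1 + 16/(s+19)] = 16/(s+19+16) = 16/(s+35). DC gain = 16/35 = 0.4571.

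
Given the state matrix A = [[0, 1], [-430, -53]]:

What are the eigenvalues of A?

det(A - λI) = λ² - (-53)λ + 430 = (λ - (-10))(λ - (-43)). Eigenvalues: -10, -43.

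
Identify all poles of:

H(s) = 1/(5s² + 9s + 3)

Discriminant = 9² - 4×5×3 = 81 - 60 = 21 > 0, so two distinct real poles. Using quadratic formula: s = (-9 ± √21)/(2×5) = (-9 ± √21)/10, with √21 ≈ 4.5826. s₁ ≈ -0.4417, s₂ ≈ -1.3583. Poles: s₁ = -0.4417, s₂ = -1.3583.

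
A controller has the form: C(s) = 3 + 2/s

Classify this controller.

This is a Proportional-Integral (PI) controller.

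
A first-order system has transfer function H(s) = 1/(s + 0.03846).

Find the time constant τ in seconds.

For H(s) = 1/(s + 1/τ), the pole is at -1/τ = -0.03846, so τ = 1/0.03846 = 26 s.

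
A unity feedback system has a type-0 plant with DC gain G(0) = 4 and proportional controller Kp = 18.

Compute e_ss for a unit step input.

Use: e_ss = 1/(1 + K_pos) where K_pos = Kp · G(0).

K_pos = Kp · G(0) = 18 × 4 = 72. e_ss = 1/(1 + 72) = 0.0137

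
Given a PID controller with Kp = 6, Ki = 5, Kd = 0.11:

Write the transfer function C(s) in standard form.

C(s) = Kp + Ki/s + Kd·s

Substituting values: C(s) = 6 + 5/s + 0.11s = (0.11s² + 6s + 5)/s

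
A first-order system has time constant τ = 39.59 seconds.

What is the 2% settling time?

For first-order system, 2% settling time ≈ 4τ = 4 × 39.59 = 158.36 s.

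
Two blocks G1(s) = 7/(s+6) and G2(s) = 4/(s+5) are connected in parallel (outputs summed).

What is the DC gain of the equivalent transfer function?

Parallel: G_eq = G1 + G2. DC gain = G1(0) + G2(0) = 7/6 + 4/5 = 1.1667 + 0.8 = 1.9667.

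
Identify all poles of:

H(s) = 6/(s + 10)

Pole is where denominator = 0: s + 10 = 0, so s = -10.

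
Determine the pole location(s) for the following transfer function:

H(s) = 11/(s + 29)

Pole is where denominator = 0: s + 29 = 0, so s = -29.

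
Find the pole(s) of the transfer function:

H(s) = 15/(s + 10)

Pole is where denominator = 0: s + 10 = 0, so s = -10.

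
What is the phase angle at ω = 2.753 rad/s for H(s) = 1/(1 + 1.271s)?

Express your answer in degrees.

Phase = -arctan(ωτ) = -arctan(2.753 × 1.271) = -74.1°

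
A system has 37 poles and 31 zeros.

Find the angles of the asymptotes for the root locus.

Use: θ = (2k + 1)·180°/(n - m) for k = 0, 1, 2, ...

n - m = 37 - 31 = 6. Angles: θk = (2k + 1)·180°/6 = 30°, 90°, 150°, 210°, 270°, 330°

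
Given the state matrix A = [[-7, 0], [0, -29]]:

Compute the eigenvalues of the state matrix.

For diagonal matrix, eigenvalues are diagonal entries: λ₁ = -7, λ₂ = -29.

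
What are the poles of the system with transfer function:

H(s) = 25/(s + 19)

Pole is where denominator = 0: s + 19 = 0, so s = -19.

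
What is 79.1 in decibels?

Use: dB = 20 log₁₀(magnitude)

dB = 20 log₁₀(79.1) = 38.0 dB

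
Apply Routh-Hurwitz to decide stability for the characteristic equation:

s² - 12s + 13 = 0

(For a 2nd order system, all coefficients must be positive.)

Coefficients: 1, -12, 13. b=-12 not positive, so system is unstable.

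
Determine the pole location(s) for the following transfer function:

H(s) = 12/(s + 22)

Pole is where denominator = 0: s + 22 = 0, so s = -22.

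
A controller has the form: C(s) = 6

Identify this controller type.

This is a Proportional (P) controller.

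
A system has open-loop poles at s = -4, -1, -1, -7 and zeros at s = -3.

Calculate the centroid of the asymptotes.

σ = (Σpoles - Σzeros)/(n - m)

σ = (Σpoles - Σzeros)/(n - m) = (-13 - (-3))/(4 - 1) = -10/3 = -3.33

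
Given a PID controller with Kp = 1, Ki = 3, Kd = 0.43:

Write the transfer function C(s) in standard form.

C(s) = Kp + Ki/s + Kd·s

Substituting values: C(s) = 1 + 3/s + 0.43s = (0.43s² + s + 3)/s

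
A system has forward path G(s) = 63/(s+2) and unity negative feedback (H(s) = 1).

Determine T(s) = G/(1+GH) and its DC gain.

T(s) = G/(1+GH) = [63/(s+2)] / [1 + 63/(s+2)] = 63/(s+2+63) = 63/(s+65). DC gain = 63/65 = 0.9692.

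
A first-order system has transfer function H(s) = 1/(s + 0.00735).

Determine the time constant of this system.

For H(s) = 1/(s + 1/τ), the pole is at -1/τ = -0.00735, so τ = 1/0.00735 = 136.1 s.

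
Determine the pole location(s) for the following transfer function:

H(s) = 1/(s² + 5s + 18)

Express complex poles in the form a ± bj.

Discriminant = 5² - 4×1×18 = 25 - 72 = -47 < 0, so the poles are a complex conjugate pair s = (-5 ± j√47)/(2×1). Real part = -5/(2×1) = -5/2 = -2.5; imaginary part = ±√47/(2×1) ≈ 3.4278. Poles: s = -2.5 ± 3.4278j.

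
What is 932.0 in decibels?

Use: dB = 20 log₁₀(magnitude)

dB = 20 log₁₀(932.0) = 59.4 dB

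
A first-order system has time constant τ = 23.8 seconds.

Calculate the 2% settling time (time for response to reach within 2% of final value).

For first-order system, 2% settling time ≈ 4τ = 4 × 23.8 = 95.2 s.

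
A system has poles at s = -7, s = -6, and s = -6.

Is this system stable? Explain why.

All poles are in the left half-plane. System is stable.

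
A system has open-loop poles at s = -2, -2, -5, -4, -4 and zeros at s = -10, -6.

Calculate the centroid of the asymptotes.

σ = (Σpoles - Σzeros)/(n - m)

σ = (Σpoles - Σzeros)/(n - m) = (-17 - (-16))/(5 - 2) = -1/3 = -0.33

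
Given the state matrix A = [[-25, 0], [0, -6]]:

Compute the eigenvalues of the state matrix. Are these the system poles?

For diagonal matrix, eigenvalues are diagonal entries: λ₁ = -25, λ₂ = -6. Eigenvalues of A = system poles.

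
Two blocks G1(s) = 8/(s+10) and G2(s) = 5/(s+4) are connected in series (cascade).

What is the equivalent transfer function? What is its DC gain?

Series: multiply transfer functions. G_eq = 8/(s+10) × 5/(s+4) = 40/((s+10)(s+4)). DC gain = 40/(10×4) = 1.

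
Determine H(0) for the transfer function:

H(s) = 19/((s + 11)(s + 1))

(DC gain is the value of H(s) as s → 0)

DC gain = H(0) = 19/(11 × 1) = 19/11 = 1.7273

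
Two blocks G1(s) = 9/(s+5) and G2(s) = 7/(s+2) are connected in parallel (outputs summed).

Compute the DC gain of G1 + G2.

Parallel: G_eq = G1 + G2. DC gain = G1(0) + G2(0) = 9/5 + 7/2 = 1.8 + 3.5 = 5.3.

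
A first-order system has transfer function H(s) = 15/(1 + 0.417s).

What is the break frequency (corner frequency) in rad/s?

Corner frequency = 1/τ = 1/0.417 = 2.398 rad/s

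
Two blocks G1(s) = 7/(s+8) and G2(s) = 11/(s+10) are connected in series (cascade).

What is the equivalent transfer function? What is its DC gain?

Series: multiply transfer functions. G_eq = 7/(s+8) × 11/(s+10) = 77/((s+8)(s+10)). DC gain = 77/(8×10) = 0.9625.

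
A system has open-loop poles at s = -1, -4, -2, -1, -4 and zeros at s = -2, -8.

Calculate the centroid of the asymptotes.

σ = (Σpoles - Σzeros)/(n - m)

σ = (Σpoles - Σzeros)/(n - m) = (-12 - (-10))/(5 - 2) = -2/3 = -0.67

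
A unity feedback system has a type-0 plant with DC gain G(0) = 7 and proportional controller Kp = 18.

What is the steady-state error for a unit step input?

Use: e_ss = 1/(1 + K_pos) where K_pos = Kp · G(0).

K_pos = Kp · G(0) = 18 × 7 = 126. e_ss = 1/(1 + 126) = 0.0079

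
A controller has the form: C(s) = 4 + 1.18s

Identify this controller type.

This is a Proportional-Derivative (PD) controller.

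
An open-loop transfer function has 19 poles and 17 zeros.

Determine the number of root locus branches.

Root locus has n branches where n = number of poles = 19.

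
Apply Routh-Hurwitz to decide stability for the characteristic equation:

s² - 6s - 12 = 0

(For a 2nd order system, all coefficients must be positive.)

Coefficients: 1, -6, -12. b=-6, c=-12 not positive, so system is unstable.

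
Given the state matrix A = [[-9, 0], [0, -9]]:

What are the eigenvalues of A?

For diagonal matrix, eigenvalues are diagonal entries: λ₁ = -9, λ₂ = -9.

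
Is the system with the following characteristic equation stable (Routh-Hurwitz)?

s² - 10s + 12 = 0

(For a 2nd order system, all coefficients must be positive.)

Coefficients: 1, -10, 12. b=-10 not positive, so system is unstable.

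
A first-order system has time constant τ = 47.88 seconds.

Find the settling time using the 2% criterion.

For first-order system, 2% settling time ≈ 4τ = 4 × 47.88 = 191.52 s.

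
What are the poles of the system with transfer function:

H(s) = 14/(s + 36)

Pole is where denominator = 0: s + 36 = 0, so s = -36.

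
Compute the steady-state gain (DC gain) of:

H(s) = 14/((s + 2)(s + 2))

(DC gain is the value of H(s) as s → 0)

DC gain = H(0) = 14/(2 × 2) = 14/4 = 3.5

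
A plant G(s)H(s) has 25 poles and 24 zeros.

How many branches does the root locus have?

Root locus has n branches where n = number of poles = 25.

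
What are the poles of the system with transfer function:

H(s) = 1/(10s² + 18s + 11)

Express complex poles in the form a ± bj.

Discriminant = 18² - 4×10×11 = 324 - 440 = -116 < 0, so the poles are a complex conjugate pair s = (-18 ± j√116)/(2×10). Real part = -18/(2×10) = -18/20 = -0.9; imaginary part = ±√116/(2×10) ≈ 0.5385. Poles: s = -0.9 ± 0.5385j.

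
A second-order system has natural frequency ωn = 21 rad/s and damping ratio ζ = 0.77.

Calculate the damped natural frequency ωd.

ωd = ωn√(1 - ζ²) = 21√(1 - 0.77²) = 13.4 rad/s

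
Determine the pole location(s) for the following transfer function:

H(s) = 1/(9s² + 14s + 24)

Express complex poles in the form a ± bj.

Discriminant = 14² - 4×9×24 = 196 - 864 = -668 < 0, so the poles are a complex conjugate pair s = (-14 ± j√668)/(2×9). Real part = -14/(2×9) = -14/18 ≈ -0.7778; imaginary part = ±√668/(2×9) ≈ 1.4359. Poles: s = -0.7778 ± 1.4359j.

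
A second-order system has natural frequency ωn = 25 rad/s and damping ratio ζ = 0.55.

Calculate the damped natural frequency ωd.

ωd = ωn√(1 - ζ²) = 25√(1 - 0.55²) = 20.88 rad/s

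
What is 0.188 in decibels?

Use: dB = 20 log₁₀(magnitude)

dB = 20 log₁₀(0.188) = -14.5 dB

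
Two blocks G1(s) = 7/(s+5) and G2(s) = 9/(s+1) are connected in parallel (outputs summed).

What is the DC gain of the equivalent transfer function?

Parallel: G_eq = G1 + G2. DC gain = G1(0) + G2(0) = 7/5 + 9/1 = 1.4 + 9 = 10.4.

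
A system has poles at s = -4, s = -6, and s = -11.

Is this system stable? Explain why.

All poles are in the left half-plane. System is stable.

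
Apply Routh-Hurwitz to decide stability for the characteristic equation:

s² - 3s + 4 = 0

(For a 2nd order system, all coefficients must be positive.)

Coefficients: 1, -3, 4. b=-3 not positive, so system is unstable.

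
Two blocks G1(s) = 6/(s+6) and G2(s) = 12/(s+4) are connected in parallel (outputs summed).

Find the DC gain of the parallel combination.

Parallel: G_eq = G1 + G2. DC gain = G1(0) + G2(0) = 6/6 + 12/4 = 1 + 3 = 4.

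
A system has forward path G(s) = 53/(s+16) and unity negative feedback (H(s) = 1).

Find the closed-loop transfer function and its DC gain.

T(s) = G/(1+GH) = [53/(s+16)] / [1 + 53/(s+16)] = 53/(s+16+53) = 53/(s+69). DC gain = 53/69 = 0.7681.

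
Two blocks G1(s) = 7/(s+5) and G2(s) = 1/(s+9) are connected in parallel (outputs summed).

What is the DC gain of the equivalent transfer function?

Parallel: G_eq = G1 + G2. DC gain = G1(0) + G2(0) = 7/5 + 1/9 = 1.4 + 0.1111 = 1.5111.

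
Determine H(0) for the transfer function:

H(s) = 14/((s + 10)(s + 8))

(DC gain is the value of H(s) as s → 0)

DC gain = H(0) = 14/(10 × 8) = 14/80 = 0.175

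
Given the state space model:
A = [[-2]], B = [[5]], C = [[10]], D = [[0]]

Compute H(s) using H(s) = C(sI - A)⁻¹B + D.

(sI - A)⁻¹ = 1/(s + 2). H(s) = 10 × 5/(s + 2) + 0 = 50/(s + 2).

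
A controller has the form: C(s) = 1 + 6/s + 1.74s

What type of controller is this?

This is a Proportional-Integral-Derivative (PID) controller.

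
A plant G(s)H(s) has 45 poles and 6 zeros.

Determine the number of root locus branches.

Root locus has n branches where n = number of poles = 45.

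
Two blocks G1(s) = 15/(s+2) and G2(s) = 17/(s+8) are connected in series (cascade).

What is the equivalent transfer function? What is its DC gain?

Series: multiply transfer functions. G_eq = 15/(s+2) × 17/(s+8) = 255/((s+2)(s+8)). DC gain = 255/(2×8) = 15.9375.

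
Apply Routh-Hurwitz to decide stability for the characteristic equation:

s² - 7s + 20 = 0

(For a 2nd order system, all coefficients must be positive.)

Coefficients: 1, -7, 20. b=-7 not positive, so system is unstable.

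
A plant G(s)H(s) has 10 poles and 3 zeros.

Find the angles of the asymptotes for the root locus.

n - m = 10 - 3 = 7. Angles: θk = (2k + 1)·180°/7 = 25.71°, 77.14°, 128.57°, 180°, 231.43°, 282.86°, 334.29°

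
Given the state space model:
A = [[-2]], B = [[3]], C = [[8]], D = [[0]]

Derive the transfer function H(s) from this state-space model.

(sI - A)⁻¹ = 1/(s + 2). H(s) = 8 × 3/(s + 2) + 0 = 24/(s + 2).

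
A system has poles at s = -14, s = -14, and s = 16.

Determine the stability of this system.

Pole(s) at s = 16 are not in the left half-plane. System is unstable.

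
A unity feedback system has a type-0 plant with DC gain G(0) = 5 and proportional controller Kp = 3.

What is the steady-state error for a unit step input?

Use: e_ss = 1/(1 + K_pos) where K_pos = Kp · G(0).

K_pos = Kp · G(0) = 3 × 5 = 15. e_ss = 1/(1 + 15) = 0.0625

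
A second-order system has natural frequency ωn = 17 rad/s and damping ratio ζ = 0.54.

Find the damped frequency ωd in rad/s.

ωd = ωn√(1 - ζ²) = 17√(1 - 0.54²) = 14.31 rad/s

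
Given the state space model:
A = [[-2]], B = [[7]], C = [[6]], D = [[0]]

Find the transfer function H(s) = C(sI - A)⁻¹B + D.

(sI - A)⁻¹ = 1/(s + 2). H(s) = 6 × 7/(s + 2) + 0 = 42/(s + 2).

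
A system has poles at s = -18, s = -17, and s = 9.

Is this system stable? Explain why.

Pole(s) at s = 9 are not in the left half-plane. System is unstable.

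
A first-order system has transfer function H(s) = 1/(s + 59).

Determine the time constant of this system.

For H(s) = 1/(s + 1/τ), the pole is at -1/τ = -59, so τ = 1/59 = 0.0169 s.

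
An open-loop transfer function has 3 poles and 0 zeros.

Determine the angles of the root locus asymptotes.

n - m = 3 - 0 = 3. Angles: θk = (2k + 1)·180°/3 = 60°, 180°, 300°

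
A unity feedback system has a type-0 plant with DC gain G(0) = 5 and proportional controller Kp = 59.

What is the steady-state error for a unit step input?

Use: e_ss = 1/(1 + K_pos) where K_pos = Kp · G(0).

K_pos = Kp · G(0) = 59 × 5 = 295. e_ss = 1/(1 + 295) = 0.0034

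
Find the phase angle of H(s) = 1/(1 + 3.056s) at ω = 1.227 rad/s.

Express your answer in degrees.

Phase = -arctan(ωτ) = -arctan(1.227 × 3.056) = -75.1°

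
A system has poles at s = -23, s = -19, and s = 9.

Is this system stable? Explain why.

Pole(s) at s = 9 are not in the left half-plane. System is unstable.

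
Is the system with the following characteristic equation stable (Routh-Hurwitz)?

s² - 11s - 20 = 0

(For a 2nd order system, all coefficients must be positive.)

Coefficients: 1, -11, -20. b=-11, c=-20 not positive, so system is unstable.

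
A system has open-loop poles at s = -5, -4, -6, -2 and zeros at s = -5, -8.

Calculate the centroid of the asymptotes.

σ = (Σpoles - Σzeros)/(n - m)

σ = (Σpoles - Σzeros)/(n - m) = (-17 - (-13))/(4 - 2) = -4/2 = -2.0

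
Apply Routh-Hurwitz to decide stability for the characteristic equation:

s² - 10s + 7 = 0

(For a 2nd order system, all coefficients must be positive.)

Coefficients: 1, -10, 7. b=-10 not positive, so system is unstable.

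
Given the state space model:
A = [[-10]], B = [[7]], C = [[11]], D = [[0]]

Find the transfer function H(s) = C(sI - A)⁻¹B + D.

(sI - A)⁻¹ = 1/(s + 10). H(s) = 11 × 7/(s + 10) + 0 = 77/(s + 10).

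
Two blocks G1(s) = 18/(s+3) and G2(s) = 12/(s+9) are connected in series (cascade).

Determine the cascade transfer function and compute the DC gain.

Series: multiply transfer functions. G_eq = 18/(s+3) × 12/(s+9) = 216/((s+3)(s+9)). DC gain = 216/(3×9) = 8.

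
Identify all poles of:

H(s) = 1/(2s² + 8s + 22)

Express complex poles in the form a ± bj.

Discriminant = 8² - 4×2×22 = 64 - 176 = -112 < 0, so the poles are a complex conjugate pair s = (-8 ± j√112)/(2×2). Real part = -8/(2×2) = -8/4 = -2; imaginary part = ±√112/(2×2) ≈ 2.6458. Poles: s = -2 ± 2.6458j.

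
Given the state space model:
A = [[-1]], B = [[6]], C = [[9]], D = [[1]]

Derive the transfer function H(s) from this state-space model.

(sI - A)⁻¹ = 1/(s + 1). H(s) = 9×6/(s + 1) + 1 = (s + 55)/(s + 1).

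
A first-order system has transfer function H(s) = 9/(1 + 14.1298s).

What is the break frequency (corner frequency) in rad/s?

Corner frequency = 1/τ = 1/14.1298 = 0.071 rad/s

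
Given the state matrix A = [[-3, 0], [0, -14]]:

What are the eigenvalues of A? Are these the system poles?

For diagonal matrix, eigenvalues are diagonal entries: λ₁ = -3, λ₂ = -14. Eigenvalues of A = system poles.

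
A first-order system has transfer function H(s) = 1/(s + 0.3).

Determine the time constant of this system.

For H(s) = 1/(s + 1/τ), the pole is at -1/τ = -0.3, so τ = 1/0.3 = 3.3333 s.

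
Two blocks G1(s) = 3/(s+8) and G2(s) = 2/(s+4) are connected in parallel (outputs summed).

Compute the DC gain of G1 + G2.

Parallel: G_eq = G1 + G2. DC gain = G1(0) + G2(0) = 3/8 + 2/4 = 0.375 + 0.5 = 0.875.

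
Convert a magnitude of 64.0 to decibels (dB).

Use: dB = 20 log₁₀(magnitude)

dB = 20 log₁₀(64.0) = 36.1 dB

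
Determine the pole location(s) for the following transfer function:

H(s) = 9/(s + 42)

Pole is where denominator = 0: s + 42 = 0, so s = -42.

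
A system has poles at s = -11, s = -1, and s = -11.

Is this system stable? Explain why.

All poles are in the left half-plane. System is stable.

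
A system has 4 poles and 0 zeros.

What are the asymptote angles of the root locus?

n - m = 4 - 0 = 4. Angles: θk = (2k + 1)·180°/4 = 45°, 135°, 225°, 315°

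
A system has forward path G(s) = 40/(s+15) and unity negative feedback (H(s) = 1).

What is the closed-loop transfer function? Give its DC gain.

T(s) = G/(1+GH) = [40/(s+15)] / [1 + 40/(s+15)] = 40/(s+15+40) = 40/(s+55). DC gain = 40/55 = 0.7273.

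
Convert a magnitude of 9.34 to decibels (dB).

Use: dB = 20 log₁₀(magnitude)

dB = 20 log₁₀(9.34) = 19.4 dB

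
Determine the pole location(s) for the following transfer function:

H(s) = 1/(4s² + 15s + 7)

Discriminant = 15² - 4×4×7 = 225 - 112 = 113 > 0, so two distinct real poles. Using quadratic formula: s = (-15 ± √113)/(2×4) = (-15 ± √113)/8, with √113 ≈ 10.6301. s₁ ≈ -0.5462, s₂ ≈ -3.2038. Poles: s₁ = -0.5462, s₂ = -3.2038.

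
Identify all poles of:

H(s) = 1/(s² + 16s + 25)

Discriminant = 16² - 4×1×25 = 256 - 100 = 156 > 0, so two distinct real poles. Using quadratic formula: s = (-16 ± √156)/(2×1) = (-16 ± √156)/2, with √156 ≈ 12.4900. s₁ ≈ -1.7550, s₂ ≈ -14.2450. Poles: s₁ = -1.7550, s₂ = -14.2450.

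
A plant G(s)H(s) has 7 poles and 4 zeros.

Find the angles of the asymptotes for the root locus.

n - m = 7 - 4 = 3. Angles: θk = (2k + 1)·180°/3 = 60°, 180°, 300°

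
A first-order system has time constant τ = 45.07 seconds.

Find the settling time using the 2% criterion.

For first-order system, 2% settling time ≈ 4τ = 4 × 45.07 = 180.28 s.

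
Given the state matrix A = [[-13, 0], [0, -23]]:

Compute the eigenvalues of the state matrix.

For diagonal matrix, eigenvalues are diagonal entries: λ₁ = -13, λ₂ = -23.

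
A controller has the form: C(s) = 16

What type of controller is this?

This is a Proportional (P) controller.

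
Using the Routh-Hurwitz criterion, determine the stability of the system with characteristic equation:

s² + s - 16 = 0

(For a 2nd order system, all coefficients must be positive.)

Coefficients: 1, 1, -16. c=-16 not positive, so system is unstable.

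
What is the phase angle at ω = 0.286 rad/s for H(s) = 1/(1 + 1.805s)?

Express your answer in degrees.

Phase = -arctan(ωτ) = -arctan(0.286 × 1.805) = -27.3°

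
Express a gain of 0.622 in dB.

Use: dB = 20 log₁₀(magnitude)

dB = 20 log₁₀(0.622) = -4.1 dB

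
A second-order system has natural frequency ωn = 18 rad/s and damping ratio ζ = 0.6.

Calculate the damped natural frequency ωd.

ωd = ωn√(1 - ζ²) = 18√(1 - 0.6²) = 14.4 rad/s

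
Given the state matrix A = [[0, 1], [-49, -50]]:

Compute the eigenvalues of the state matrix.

det(A - λI) = λ² - (-50)λ + 49 = (λ - (-49))(λ - (-1)). Eigenvalues: -49, -1.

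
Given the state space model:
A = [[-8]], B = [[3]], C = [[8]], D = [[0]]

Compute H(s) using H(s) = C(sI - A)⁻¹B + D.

(sI - A)⁻¹ = 1/(s + 8). H(s) = 8 × 3/(s + 8) + 0 = 24/(s + 8).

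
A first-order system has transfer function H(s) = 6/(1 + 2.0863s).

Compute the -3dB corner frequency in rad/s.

Corner frequency = 1/τ = 1/2.0863 = 0.479 rad/s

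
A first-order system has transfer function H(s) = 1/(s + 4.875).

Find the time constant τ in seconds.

For H(s) = 1/(s + 1/τ), the pole is at -1/τ = -4.875, so τ = 1/4.875 = 0.2051 s.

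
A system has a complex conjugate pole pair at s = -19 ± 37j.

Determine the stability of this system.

Real part of poles is -19 (< 0, left half-plane). Stable.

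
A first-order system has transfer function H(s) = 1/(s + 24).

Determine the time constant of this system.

For H(s) = 1/(s + 1/τ), the pole is at -1/τ = -24, so τ = 1/24 = 0.0417 s.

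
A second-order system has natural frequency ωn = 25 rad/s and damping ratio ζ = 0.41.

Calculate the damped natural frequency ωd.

ωd = ωn√(1 - ζ²) = 25√(1 - 0.41²) = 22.8 rad/s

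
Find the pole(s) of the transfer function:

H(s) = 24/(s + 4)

Pole is where denominator = 0: s + 4 = 0, so s = -4.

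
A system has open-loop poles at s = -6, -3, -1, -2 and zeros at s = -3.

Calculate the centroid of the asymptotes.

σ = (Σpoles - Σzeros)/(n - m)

σ = (Σpoles - Σzeros)/(n - m) = (-12 - (-3))/(4 - 1) = -9/3 = -3.0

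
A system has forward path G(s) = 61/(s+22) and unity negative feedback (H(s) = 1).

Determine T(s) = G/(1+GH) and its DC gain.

T(s) = G/(1+GH) = [61/(s+22)] / [1 + 61/(s+22)] = 61/(s+22+61) = 61/(s+83). DC gain = 61/83 = 0.7349.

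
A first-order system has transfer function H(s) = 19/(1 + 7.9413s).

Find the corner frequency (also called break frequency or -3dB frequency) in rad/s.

Corner frequency = 1/τ = 1/7.9413 = 0.126 rad/s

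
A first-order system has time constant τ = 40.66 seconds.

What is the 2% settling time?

For first-order system, 2% settling time ≈ 4τ = 4 × 40.66 = 162.64 s.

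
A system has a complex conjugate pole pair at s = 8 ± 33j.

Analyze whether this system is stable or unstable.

Real part of poles is 8 (> 0, right half-plane). Unstable.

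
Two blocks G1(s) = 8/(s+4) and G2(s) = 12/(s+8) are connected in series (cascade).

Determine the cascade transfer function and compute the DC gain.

Series: multiply transfer functions. G_eq = 8/(s+4) × 12/(s+8) = 96/((s+4)(s+8)). DC gain = 96/(4×8) = 3.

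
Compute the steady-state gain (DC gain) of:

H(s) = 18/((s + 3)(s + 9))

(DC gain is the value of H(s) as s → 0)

DC gain = H(0) = 18/(3 × 9) = 18/27 = 0.6667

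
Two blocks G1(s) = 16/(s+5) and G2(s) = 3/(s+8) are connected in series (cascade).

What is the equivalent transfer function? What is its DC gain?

Series: multiply transfer functions. G_eq = 16/(s+5) × 3/(s+8) = 48/((s+5)(s+8)). DC gain = 48/(5×8) = 1.2.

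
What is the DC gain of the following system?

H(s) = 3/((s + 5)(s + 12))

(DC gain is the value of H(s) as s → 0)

DC gain = H(0) = 3/(5 × 12) = 3/60 = 0.05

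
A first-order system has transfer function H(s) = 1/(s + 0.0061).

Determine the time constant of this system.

For H(s) = 1/(s + 1/τ), the pole is at -1/τ = -0.0061, so τ = 1/0.0061 = 163.9 s.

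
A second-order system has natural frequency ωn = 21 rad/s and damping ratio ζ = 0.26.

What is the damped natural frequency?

ωd = ωn√(1 - ζ²) = 21√(1 - 0.26²) = 20.28 rad/s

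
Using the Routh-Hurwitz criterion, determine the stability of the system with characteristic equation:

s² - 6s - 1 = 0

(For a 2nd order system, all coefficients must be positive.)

Coefficients: 1, -6, -1. b=-6, c=-1 not positive, so system is unstable.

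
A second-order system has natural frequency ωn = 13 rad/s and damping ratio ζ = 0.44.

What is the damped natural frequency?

ωd = ωn√(1 - ζ²) = 13√(1 - 0.44²) = 11.67 rad/s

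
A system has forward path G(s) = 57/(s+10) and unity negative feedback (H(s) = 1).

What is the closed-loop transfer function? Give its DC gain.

T(s) = G/(1+GH) = [57/(s+10)] / [1 + 57/(s+10)] = 57/(s+10+57) = 57/(s+67). DC gain = 57/67 = 0.8507.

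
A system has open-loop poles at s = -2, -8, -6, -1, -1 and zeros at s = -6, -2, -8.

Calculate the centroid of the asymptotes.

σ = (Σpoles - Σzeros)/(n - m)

σ = (Σpoles - Σzeros)/(n - m) = (-18 - (-16))/(5 - 3) = -2/2 = -1.0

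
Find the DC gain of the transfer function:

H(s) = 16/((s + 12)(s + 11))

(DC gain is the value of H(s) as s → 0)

DC gain = H(0) = 16/(12 × 11) = 16/132 = 0.1212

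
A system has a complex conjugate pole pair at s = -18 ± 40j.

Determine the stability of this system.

Real part of poles is -18 (< 0, left half-plane). Stable.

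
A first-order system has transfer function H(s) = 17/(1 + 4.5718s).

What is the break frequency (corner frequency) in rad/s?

Corner frequency = 1/τ = 1/4.5718 = 0.219 rad/s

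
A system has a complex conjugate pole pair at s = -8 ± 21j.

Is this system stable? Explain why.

Real part of poles is -8 (< 0, left half-plane). Stable.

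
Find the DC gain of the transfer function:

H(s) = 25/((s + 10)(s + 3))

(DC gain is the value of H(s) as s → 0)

DC gain = H(0) = 25/(10 × 3) = 25/30 = 0.8333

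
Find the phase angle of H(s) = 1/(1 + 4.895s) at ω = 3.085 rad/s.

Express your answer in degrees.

Phase = -arctan(ωτ) = -arctan(3.085 × 4.895) = -86.2°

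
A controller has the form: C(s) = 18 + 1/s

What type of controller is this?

This is a Proportional-Integral (PI) controller.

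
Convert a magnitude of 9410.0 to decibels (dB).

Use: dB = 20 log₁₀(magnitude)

dB = 20 log₁₀(9410.0) = 79.5 dB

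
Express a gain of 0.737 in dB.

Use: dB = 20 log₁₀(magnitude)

dB = 20 log₁₀(0.737) = -2.7 dB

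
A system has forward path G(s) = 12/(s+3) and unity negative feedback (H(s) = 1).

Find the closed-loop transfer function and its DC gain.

T(s) = G/(1+GH) = [12/(s+3)] / [1 + 12/(s+3)] = 12/(s+3+12) = 12/(s+15). DC gain = 12/15 = 0.8.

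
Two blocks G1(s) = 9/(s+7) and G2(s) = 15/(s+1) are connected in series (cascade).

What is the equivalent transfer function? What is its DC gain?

Series: multiply transfer functions. G_eq = 9/(s+7) × 15/(s+1) = 135/((s+7)(s+1)). DC gain = 135/(7×1) = 19.2857.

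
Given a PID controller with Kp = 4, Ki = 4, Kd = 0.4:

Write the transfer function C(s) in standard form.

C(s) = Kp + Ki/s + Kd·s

Substituting values: C(s) = 4 + 4/s + 0.4s = (0.4s² + 4s + 4)/s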